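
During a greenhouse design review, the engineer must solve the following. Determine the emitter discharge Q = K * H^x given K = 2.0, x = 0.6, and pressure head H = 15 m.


Q = K * H^x
  = 2.0 * 15^0.6
  = 2.0 * 5.0776
  = 10.16 L/h


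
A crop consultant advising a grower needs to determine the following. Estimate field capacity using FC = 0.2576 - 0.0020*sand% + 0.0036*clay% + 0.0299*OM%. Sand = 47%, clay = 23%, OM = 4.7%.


FC = 0.2576 - 0.0020*47 + 0.0036*23 + 0.0299*4.7
   = 0.2576 - 0.0940 + 0.0828 + 0.1405
   = 0.3869


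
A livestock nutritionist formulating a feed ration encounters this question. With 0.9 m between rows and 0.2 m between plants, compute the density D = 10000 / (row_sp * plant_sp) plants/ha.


D = 10000 / (row_sp * plant_sp)
  = 10000 / (0.9 * 0.2)
  = 10000 / 0.1800
  = 55555.56 plants/ha


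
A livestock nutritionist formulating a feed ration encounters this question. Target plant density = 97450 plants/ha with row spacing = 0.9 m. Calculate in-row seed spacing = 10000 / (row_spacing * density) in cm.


spacing = 10000 / (row_sp * density)
        = 10000 / (0.9 * 97450)
        = 10000 / 87705
        = 0.11402 m = 11.40 cm


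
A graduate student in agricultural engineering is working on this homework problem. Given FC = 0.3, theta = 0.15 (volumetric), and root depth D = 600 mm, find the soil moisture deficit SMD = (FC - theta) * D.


SMD = (FC - theta) * D
    = (0.3 - 0.15) * 600
    = 0.150 * 600
    = 90 mm


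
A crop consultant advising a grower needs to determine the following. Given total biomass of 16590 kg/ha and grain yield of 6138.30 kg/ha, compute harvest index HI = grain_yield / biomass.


HI = grain_yield / biomass
   = 6138.30 / 16590
   = 0.37


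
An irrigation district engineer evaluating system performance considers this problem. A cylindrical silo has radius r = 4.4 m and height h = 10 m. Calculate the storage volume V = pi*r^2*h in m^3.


V = pi * r^2 * h
  = pi * 4.4^2 * 10
  = pi * 19.36 * 10
  = 608.21 m^3


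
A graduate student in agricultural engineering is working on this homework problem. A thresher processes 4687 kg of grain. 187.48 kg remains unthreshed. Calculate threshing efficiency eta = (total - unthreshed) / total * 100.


eta = (total - unthreshed) / total * 100
    = (4687 - 187.48) / 4687 * 100
    = 4499.52 / 4687 * 100
    = 96%


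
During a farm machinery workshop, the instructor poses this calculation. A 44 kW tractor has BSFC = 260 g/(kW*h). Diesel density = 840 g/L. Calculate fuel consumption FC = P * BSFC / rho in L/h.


FC = P * BSFC / rho_fuel
   = 44 * 260 / 840
   = 11440 / 840
   = 13.62 L/h


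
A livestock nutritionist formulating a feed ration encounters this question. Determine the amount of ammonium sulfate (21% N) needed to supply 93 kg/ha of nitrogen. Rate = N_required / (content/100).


Rate = N_required / (N_content / 100)
     = 93 / (21 / 100)
     = 93 / 0.21
     = 442.86 kg/ha


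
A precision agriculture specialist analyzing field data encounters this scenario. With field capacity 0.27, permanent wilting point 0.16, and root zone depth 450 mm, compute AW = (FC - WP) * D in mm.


AW = (FC - WP) * D
   = (0.27 - 0.16) * 450
   = 0.11 * 450
   = 49.50 mm


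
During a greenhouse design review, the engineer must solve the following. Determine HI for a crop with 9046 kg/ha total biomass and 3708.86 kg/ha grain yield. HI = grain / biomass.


HI = grain_yield / biomass
   = 3708.86 / 9046
   = 0.41


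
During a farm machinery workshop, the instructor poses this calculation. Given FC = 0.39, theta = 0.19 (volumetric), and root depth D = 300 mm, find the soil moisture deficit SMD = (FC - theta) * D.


SMD = (FC - theta) * D
    = (0.39 - 0.19) * 300
    = 0.200 * 300
    = 60 mm


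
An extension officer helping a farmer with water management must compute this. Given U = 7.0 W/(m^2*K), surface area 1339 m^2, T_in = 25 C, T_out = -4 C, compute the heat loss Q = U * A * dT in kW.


dT = 25 - (-4) = 29 K
Q = U * A * dT
  = 7.0 * 1339 * 29
  = 271817 W = 271.82 kW


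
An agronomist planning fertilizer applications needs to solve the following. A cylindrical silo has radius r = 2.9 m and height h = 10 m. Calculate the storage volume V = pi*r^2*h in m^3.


V = pi * r^2 * h
  = pi * 2.9^2 * 10
  = pi * 8.41 * 10
  = 264.21 m^3


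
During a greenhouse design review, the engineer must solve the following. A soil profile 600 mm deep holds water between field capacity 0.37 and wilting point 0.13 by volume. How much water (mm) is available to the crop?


AW = (FC - WP) * D
   = (0.37 - 0.13) * 600
   = 0.24 * 600
   = 144 mm


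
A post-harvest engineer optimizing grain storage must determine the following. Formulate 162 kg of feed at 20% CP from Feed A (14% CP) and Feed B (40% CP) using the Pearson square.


parts_A = CP_b - target = 40 - 20 = 20
parts_B = target - CP_a = 20 - 14 = 6
total_parts = 20 + 6 = 26
Feed A = 162 * 20 / 26 = 124.62 kg
Feed B = 162 * 6 / 26 = 37.38 kg

124.62 kg


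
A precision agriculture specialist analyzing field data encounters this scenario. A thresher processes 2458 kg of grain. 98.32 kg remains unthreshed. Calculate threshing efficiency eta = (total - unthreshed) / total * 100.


eta = (total - unthreshed) / total * 100
    = (2458 - 98.32) / 2458 * 100
    = 2359.68 / 2458 * 100
    = 96%


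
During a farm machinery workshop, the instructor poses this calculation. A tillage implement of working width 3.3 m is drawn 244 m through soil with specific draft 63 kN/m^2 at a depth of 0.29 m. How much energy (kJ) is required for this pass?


E = k * d * w * L
  = 63 * 0.29 * 3.3 * 244
  = 14711.00 kJ


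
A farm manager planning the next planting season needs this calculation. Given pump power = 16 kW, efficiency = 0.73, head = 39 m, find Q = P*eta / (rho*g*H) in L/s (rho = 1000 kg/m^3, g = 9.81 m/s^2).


Q = (P * 1000 * eta) / (rho * g * H)
  = (16 * 1000 * 0.73) / (1000 * 9.81 * 39)
  = 11680 / 382590
  = 0.03053 m^3/s = 30.53 L/s


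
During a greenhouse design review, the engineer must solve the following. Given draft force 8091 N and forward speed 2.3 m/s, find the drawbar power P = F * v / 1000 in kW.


P = F * v / 1000
  = 8091 * 2.3 / 1000
  = 18609.30 / 1000
  = 18.61 kW


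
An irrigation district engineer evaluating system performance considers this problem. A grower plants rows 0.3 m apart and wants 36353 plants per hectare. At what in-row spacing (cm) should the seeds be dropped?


spacing = 10000 / (row_sp * density)
        = 10000 / (0.3 * 36353)
        = 10000 / 10905.90
        = 0.91693 m = 91.69 cm


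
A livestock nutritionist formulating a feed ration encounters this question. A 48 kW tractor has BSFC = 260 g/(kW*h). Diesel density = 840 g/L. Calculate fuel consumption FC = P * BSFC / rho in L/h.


FC = P * BSFC / rho_fuel
   = 48 * 260 / 840
   = 12480 / 840
   = 14.86 L/h


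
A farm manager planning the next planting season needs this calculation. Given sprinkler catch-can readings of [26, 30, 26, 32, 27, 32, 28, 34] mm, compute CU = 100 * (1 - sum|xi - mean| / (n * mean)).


xbar = 235 / 8 = 29.375
sum|xi - xbar| = 21
CU = 100 * (1 - 21 / (8 * 29.375))
   = 100 * (1 - 0.0894)
   = 91.06%


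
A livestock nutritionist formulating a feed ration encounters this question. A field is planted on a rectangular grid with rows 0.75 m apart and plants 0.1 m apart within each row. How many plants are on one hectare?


D = 10000 / (row_sp * plant_sp)
  = 10000 / (0.75 * 0.1)
  = 10000 / 0.0750
  = 133333.33 plants/ha


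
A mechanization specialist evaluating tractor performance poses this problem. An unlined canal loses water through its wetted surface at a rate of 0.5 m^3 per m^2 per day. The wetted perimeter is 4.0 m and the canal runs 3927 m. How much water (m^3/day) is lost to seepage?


S = C * P * L
  = 0.5 * 4.0 * 3927
  = 7854 m^3/day


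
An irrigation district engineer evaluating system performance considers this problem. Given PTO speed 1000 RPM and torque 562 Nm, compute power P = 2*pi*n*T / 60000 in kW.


P = 2*pi*n*T / 60000
  = 2*pi * 1000 * 562 / 60000
  = 3531150.14 / 60000
  = 58.85 kW


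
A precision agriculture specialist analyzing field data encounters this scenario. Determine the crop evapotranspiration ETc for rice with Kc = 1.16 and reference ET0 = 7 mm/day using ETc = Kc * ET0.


ETc = Kc * ET0
    = 1.16 * 7
    = 8.12 mm/day


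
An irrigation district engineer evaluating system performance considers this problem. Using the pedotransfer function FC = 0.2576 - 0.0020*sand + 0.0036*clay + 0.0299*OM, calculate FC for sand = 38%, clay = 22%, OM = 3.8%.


FC = 0.2576 - 0.0020*38 + 0.0036*22 + 0.0299*3.8
   = 0.2576 - 0.0760 + 0.0792 + 0.1136
   = 0.3744


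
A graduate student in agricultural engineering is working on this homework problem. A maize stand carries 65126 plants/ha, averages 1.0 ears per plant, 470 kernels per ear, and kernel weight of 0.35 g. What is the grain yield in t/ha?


Y = density * ears * kernels * kw
  = 65126 * 1.0 * 470 * 0.35 g/ha
  = 10713227 g/ha
  = 10713.23 kg/ha = 10.71 t/ha


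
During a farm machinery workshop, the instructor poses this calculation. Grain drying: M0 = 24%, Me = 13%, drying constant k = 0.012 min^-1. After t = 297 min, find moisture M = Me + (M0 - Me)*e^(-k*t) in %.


M = Me + (M0 - Me) * e^(-k*t)
  = 13 + (24 - 13) * e^(-0.012*297)
  = 13 + 11 * e^(-3.564)
  = 13 + 11 * 0.02833
  = 13 + 0.3116
  = 13.31%


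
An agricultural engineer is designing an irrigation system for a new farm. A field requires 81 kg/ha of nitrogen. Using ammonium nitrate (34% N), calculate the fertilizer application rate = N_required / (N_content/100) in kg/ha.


Rate = N_required / (N_content / 100)
     = 81 / (34 / 100)
     = 81 / 0.34
     = 238.24 kg/ha


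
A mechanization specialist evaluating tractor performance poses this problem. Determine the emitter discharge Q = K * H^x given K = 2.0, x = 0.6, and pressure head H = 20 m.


Q = K * H^x
  = 2.0 * 20^0.6
  = 2.0 * 6.0342
  = 12.07 L/h


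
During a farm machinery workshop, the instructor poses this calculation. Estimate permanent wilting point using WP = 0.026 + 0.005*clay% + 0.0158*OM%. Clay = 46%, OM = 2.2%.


WP = 0.026 + 0.005*46 + 0.0158*2.2
   = 0.026 + 0.2300 + 0.0348
   = 0.2908


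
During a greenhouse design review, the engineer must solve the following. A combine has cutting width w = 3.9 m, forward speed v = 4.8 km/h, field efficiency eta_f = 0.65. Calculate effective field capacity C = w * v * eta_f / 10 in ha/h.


C = w * v * eta_f / 10
  = 3.9 * 4.8 * 0.65 / 10
  = 12.17 / 10
  = 1.22 ha/h


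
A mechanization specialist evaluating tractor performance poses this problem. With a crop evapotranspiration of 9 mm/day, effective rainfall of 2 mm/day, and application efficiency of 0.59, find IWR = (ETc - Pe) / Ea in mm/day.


IWR = (ETc - Pe) / Ea
    = (9 - 2) / 0.59
    = 7 / 0.59
    = 11.86 mm/day


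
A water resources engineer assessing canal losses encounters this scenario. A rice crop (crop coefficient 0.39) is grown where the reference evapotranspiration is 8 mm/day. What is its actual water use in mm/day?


ETc = Kc * ET0
    = 0.39 * 8
    = 3.12 mm/day


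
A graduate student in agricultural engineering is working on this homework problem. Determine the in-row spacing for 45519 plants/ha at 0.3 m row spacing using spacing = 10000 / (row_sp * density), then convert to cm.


spacing = 10000 / (row_sp * density)
        = 10000 / (0.3 * 45519)
        = 10000 / 13655.70
        = 0.73229 m = 73.23 cm


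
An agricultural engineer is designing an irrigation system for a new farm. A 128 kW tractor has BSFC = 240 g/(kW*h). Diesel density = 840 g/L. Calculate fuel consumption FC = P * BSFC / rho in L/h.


FC = P * BSFC / rho_fuel
   = 128 * 240 / 840
   = 30720 / 840
   = 36.57 L/h


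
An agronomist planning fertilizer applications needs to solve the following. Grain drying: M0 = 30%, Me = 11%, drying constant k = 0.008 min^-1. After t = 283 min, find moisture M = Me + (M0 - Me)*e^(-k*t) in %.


M = Me + (M0 - Me) * e^(-k*t)
  = 11 + (30 - 11) * e^(-0.008*283)
  = 11 + 19 * e^(-2.264)
  = 11 + 19 * 0.10393
  = 11 + 1.9747
  = 12.97%


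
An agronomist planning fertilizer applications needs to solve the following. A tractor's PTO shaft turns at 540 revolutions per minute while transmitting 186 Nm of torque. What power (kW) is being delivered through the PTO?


P = 2*pi*n*T / 60000
  = 2*pi * 540 * 186 / 60000
  = 631083.13 / 60000
  = 10.52 kW


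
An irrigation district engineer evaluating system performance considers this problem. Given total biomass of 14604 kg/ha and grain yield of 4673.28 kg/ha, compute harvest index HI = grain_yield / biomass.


HI = grain_yield / biomass
   = 4673.28 / 14604
   = 0.32


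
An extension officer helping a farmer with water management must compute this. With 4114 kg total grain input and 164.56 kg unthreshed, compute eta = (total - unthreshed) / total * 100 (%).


eta = (total - unthreshed) / total * 100
    = (4114 - 164.56) / 4114 * 100
    = 3949.44 / 4114 * 100
    = 96%


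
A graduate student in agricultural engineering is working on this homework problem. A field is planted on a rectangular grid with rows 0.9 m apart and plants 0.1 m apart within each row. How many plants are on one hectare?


D = 10000 / (row_sp * plant_sp)
  = 10000 / (0.9 * 0.1)
  = 10000 / 0.0900
  = 111111.11 plants/ha


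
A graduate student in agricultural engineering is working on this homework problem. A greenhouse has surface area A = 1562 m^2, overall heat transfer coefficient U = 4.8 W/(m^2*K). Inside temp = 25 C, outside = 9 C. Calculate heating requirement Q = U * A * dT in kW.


dT = 25 - (9) = 16 K
Q = U * A * dT
  = 4.8 * 1562 * 16
  = 119961.60 W = 119.96 kW


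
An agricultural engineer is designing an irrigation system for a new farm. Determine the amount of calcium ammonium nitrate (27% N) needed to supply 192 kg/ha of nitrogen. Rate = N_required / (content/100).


Rate = N_required / (N_content / 100)
     = 192 / (27 / 100)
     = 192 / 0.27
     = 711.11 kg/ha


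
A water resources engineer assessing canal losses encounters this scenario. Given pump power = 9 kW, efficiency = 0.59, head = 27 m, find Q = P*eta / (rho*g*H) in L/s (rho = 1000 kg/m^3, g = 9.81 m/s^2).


Q = (P * 1000 * eta) / (rho * g * H)
  = (9 * 1000 * 0.59) / (1000 * 9.81 * 27)
  = 5310 / 264870
  = 0.02005 m^3/s = 20.05 L/s


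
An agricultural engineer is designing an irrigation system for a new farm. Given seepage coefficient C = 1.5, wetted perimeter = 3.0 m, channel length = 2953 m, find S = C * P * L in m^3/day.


S = C * P * L
  = 1.5 * 3.0 * 2953
  = 13288.50 m^3/day


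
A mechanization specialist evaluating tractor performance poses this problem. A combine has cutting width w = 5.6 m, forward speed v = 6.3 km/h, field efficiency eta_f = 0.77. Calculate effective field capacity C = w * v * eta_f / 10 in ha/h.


C = w * v * eta_f / 10
  = 5.6 * 6.3 * 0.77 / 10
  = 27.17 / 10
  = 2.72 ha/h


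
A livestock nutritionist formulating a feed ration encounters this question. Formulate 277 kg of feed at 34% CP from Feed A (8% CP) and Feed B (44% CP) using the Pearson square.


parts_A = CP_b - target = 44 - 34 = 10
parts_B = target - CP_a = 34 - 8 = 26
total_parts = 10 + 26 = 36
Feed A = 277 * 10 / 36 = 76.94 kg
Feed B = 277 * 26 / 36 = 200.06 kg

76.94 kg


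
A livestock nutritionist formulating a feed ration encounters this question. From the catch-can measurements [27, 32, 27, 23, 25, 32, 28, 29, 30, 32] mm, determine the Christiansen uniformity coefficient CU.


xbar = 285 / 10 = 28.500
sum|xi - xbar| = 25
CU = 100 * (1 - 25 / (10 * 28.500))
   = 100 * (1 - 0.0877)
   = 91.23%


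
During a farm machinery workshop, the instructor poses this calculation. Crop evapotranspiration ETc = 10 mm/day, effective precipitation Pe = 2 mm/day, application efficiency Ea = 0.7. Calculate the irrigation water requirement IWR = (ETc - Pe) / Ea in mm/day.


IWR = (ETc - Pe) / Ea
    = (10 - 2) / 0.7
    = 8 / 0.7
    = 11.43 mm/day


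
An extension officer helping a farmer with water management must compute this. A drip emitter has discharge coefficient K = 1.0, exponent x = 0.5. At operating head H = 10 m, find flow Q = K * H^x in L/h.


Q = K * H^x
  = 1.0 * 10^0.5
  = 1.0 * 3.1623
  = 3.16 L/h


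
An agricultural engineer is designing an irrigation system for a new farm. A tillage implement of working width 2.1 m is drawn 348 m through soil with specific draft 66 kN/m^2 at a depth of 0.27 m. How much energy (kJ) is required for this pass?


E = k * d * w * L
  = 66 * 0.27 * 2.1 * 348
  = 13022.86 kJ


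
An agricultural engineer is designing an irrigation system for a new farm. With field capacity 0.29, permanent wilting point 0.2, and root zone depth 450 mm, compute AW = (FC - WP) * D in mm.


AW = (FC - WP) * D
   = (0.29 - 0.2) * 450
   = 0.09 * 450
   = 40.50 mm


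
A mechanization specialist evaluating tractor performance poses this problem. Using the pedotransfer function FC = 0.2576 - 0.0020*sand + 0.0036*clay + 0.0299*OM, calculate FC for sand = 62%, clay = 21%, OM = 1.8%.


FC = 0.2576 - 0.0020*62 + 0.0036*21 + 0.0299*1.8
   = 0.2576 - 0.1240 + 0.0756 + 0.0538
   = 0.2630


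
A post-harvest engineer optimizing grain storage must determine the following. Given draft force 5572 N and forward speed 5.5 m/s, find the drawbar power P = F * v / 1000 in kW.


P = F * v / 1000
  = 5572 * 5.5 / 1000
  = 30646 / 1000
  = 30.65 kW


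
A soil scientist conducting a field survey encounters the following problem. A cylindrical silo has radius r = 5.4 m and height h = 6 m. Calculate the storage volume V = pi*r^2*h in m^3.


V = pi * r^2 * h
  = pi * 5.4^2 * 6
  = pi * 29.16 * 6
  = 549.65 m^3


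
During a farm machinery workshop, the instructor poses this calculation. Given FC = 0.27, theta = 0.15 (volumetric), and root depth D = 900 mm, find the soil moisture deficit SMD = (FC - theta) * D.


SMD = (FC - theta) * D
    = (0.27 - 0.15) * 900
    = 0.120 * 900
    = 108 mm


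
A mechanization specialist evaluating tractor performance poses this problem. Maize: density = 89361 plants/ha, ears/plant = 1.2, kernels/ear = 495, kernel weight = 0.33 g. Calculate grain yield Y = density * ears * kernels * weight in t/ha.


Y = density * ears * kernels * kw
  = 89361 * 1.2 * 495 * 0.33 g/ha
  = 17516543.22 g/ha
  = 17516.54 kg/ha = 17.52 t/ha


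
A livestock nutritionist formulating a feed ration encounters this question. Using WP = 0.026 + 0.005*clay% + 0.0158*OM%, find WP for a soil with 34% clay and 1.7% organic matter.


WP = 0.026 + 0.005*34 + 0.0158*1.7
   = 0.026 + 0.1700 + 0.0269
   = 0.2229


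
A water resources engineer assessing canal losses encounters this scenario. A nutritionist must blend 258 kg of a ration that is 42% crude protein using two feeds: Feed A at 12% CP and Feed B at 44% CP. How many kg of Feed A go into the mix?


parts_A = CP_b - target = 44 - 42 = 2
parts_B = target - CP_a = 42 - 12 = 30
total_parts = 2 + 30 = 32
Feed A = 258 * 2 / 32 = 16.13 kg
Feed B = 258 * 30 / 32 = 241.88 kg

16.13 kg


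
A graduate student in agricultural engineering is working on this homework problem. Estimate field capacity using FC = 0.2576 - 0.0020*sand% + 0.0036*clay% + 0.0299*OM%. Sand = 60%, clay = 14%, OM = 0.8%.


FC = 0.2576 - 0.0020*60 + 0.0036*14 + 0.0299*0.8
   = 0.2576 - 0.1200 + 0.0504 + 0.0239
   = 0.2119


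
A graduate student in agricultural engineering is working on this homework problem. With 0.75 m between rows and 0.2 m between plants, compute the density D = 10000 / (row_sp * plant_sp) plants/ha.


D = 10000 / (row_sp * plant_sp)
  = 10000 / (0.75 * 0.2)
  = 10000 / 0.1500
  = 66666.67 plants/ha


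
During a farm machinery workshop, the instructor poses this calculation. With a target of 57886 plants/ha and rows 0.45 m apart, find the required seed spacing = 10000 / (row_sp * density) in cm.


spacing = 10000 / (row_sp * density)
        = 10000 / (0.45 * 57886)
        = 10000 / 26048.70
        = 0.38390 m = 38.39 cm


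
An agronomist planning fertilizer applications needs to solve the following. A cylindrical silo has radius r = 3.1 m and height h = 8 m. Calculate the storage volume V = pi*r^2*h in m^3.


V = pi * r^2 * h
  = pi * 3.1^2 * 8
  = pi * 9.61 * 8
  = 241.53 m^3


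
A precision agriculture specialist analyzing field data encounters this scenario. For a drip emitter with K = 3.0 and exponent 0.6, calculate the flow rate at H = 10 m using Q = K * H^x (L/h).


Q = K * H^x
  = 3.0 * 10^0.6
  = 3.0 * 3.9811
  = 11.94 L/h


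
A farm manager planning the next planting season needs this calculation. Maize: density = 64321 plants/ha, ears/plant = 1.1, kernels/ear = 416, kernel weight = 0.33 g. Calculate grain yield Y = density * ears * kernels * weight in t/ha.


Y = density * ears * kernels * kw
  = 64321 * 1.1 * 416 * 0.33 g/ha
  = 9712985.57 g/ha
  = 9712.99 kg/ha = 9.71 t/ha


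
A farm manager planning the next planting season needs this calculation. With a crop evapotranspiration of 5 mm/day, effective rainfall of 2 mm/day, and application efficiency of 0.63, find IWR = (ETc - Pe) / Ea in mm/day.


IWR = (ETc - Pe) / Ea
    = (5 - 2) / 0.63
    = 3 / 0.63
    = 4.76 mm/day


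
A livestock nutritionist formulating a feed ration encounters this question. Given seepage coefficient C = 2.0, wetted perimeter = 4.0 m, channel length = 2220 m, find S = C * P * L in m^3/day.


S = C * P * L
  = 2.0 * 4.0 * 2220
  = 17760 m^3/day


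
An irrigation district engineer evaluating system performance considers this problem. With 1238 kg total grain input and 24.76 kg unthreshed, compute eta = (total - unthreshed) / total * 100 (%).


eta = (total - unthreshed) / total * 100
    = (1238 - 24.76) / 1238 * 100
    = 1213.24 / 1238 * 100
    = 98%


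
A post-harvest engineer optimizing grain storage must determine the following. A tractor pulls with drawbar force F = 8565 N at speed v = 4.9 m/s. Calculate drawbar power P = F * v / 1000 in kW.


P = F * v / 1000
  = 8565 * 4.9 / 1000
  = 41968.50 / 1000
  = 41.97 kW


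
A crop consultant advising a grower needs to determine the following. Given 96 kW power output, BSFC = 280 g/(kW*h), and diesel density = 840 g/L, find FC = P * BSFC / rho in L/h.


FC = P * BSFC / rho_fuel
   = 96 * 280 / 840
   = 26880 / 840
   = 32 L/h


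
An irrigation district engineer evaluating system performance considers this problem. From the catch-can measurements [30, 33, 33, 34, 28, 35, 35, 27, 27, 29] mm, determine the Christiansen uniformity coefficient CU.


xbar = 311 / 10 = 31.100
sum|xi - xbar| = 29
CU = 100 * (1 - 29 / (10 * 31.100))
   = 100 * (1 - 0.0932)
   = 90.68%


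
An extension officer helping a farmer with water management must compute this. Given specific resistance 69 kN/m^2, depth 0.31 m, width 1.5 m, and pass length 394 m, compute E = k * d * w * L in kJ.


E = k * d * w * L
  = 69 * 0.31 * 1.5 * 394
  = 12641.49 kJ


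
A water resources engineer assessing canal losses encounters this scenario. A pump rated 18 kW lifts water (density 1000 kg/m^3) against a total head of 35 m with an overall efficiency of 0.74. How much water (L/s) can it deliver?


Q = (P * 1000 * eta) / (rho * g * H)
  = (18 * 1000 * 0.74) / (1000 * 9.81 * 35)
  = 13320 / 343350
  = 0.03879 m^3/s = 38.79 L/s


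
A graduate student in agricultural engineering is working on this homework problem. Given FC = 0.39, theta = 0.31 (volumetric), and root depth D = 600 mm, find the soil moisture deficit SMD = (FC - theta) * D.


SMD = (FC - theta) * D
    = (0.39 - 0.31) * 600
    = 0.080 * 600
    = 48 mm


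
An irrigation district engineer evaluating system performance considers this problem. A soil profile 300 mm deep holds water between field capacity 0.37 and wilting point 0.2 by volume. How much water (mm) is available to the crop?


AW = (FC - WP) * D
   = (0.37 - 0.2) * 300
   = 0.17 * 300
   = 51 mm


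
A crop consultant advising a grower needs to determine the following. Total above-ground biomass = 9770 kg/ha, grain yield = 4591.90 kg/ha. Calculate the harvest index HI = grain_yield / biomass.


HI = grain_yield / biomass
   = 4591.90 / 9770
   = 0.47


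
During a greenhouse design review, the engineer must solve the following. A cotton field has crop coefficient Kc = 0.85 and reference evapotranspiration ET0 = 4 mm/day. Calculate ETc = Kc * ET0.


ETc = Kc * ET0
    = 0.85 * 4
    = 3.40 mm/day


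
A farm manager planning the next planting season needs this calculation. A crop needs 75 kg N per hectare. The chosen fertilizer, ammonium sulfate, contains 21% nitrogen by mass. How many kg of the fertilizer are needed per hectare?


Rate = N_required / (N_content / 100)
     = 75 / (21 / 100)
     = 75 / 0.21
     = 357.14 kg/ha


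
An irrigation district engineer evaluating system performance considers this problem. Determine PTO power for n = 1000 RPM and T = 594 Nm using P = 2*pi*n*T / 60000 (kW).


P = 2*pi*n*T / 60000
  = 2*pi * 1000 * 594 / 60000
  = 3732212.07 / 60000
  = 62.20 kW


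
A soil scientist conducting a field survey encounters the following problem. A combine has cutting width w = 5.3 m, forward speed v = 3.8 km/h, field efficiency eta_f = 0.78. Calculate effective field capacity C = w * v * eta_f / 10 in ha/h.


C = w * v * eta_f / 10
  = 5.3 * 3.8 * 0.78 / 10
  = 15.71 / 10
  = 1.57 ha/h


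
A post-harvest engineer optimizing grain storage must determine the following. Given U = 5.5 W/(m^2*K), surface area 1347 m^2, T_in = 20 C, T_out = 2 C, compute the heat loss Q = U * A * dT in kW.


dT = 20 - (2) = 18 K
Q = U * A * dT
  = 5.5 * 1347 * 18
  = 133353 W = 133.35 kW


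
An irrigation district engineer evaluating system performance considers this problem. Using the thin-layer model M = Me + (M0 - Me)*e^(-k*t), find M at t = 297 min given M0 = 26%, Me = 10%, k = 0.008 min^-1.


M = Me + (M0 - Me) * e^(-k*t)
  = 10 + (26 - 10) * e^(-0.008*297)
  = 10 + 16 * e^(-2.376)
  = 10 + 16 * 0.09292
  = 10 + 1.4867
  = 11.49%


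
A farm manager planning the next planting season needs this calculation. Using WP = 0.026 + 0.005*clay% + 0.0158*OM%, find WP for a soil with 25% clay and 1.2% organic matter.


WP = 0.026 + 0.005*25 + 0.0158*1.2
   = 0.026 + 0.1250 + 0.0190
   = 0.1700


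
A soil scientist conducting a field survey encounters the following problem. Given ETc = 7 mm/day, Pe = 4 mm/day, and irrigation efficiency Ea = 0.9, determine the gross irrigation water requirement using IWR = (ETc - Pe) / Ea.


IWR = (ETc - Pe) / Ea
    = (7 - 4) / 0.9
    = 3 / 0.9
    = 3.33 mm/day


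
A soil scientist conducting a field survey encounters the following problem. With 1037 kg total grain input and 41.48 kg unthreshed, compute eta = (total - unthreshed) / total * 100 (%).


eta = (total - unthreshed) / total * 100
    = (1037 - 41.48) / 1037 * 100
    = 995.52 / 1037 * 100
    = 96%


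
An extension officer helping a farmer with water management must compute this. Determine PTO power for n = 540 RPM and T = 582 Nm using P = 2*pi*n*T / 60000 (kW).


P = 2*pi*n*T / 60000
  = 2*pi * 540 * 582 / 60000
  = 1974679.48 / 60000
  = 32.91 kW


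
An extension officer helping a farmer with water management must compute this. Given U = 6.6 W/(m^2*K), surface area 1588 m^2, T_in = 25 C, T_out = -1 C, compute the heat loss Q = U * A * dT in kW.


dT = 25 - (-1) = 26 K
Q = U * A * dT
  = 6.6 * 1588 * 26
  = 272500.80 W = 272.50 kW


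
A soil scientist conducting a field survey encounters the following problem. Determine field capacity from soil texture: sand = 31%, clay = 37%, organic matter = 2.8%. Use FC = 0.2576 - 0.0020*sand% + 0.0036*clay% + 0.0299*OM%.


FC = 0.2576 - 0.0020*31 + 0.0036*37 + 0.0299*2.8
   = 0.2576 - 0.0620 + 0.1332 + 0.0837
   = 0.4125


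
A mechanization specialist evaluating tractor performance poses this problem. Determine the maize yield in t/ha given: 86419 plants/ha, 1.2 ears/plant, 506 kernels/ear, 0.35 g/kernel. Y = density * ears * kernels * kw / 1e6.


Y = density * ears * kernels * kw
  = 86419 * 1.2 * 506 * 0.35 g/ha
  = 18365765.88 g/ha
  = 18365.77 kg/ha = 18.37 t/ha


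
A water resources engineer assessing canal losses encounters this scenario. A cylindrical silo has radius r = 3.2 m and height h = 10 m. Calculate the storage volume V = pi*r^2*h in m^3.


V = pi * r^2 * h
  = pi * 3.2^2 * 10
  = pi * 10.24 * 10
  = 321.70 m^3


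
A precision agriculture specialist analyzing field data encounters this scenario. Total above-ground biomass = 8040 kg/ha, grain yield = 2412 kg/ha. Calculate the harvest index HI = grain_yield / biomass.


HI = grain_yield / biomass
   = 2412 / 8040
   = 0.30


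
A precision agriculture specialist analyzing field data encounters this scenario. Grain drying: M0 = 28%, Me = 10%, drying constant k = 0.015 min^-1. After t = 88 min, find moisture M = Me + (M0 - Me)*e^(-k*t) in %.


M = Me + (M0 - Me) * e^(-k*t)
  = 10 + (28 - 10) * e^(-0.015*88)
  = 10 + 18 * e^(-1.320)
  = 10 + 18 * 0.26714
  = 10 + 4.8084
  = 14.81%


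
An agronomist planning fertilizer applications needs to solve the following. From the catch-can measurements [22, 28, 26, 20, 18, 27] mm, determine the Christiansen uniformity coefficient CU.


xbar = 141 / 6 = 23.500
sum|xi - xbar| = 21
CU = 100 * (1 - 21 / (6 * 23.500))
   = 100 * (1 - 0.1489)
   = 85.11%


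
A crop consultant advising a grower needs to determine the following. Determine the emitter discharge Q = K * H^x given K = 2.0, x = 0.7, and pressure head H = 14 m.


Q = K * H^x
  = 2.0 * 14^0.7
  = 2.0 * 6.3429
  = 12.69 L/h


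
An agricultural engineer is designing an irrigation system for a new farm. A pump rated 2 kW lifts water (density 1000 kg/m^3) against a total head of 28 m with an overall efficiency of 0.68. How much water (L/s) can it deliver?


Q = (P * 1000 * eta) / (rho * g * H)
  = (2 * 1000 * 0.68) / (1000 * 9.81 * 28)
  = 1360 / 274680
  = 0.00495 m^3/s = 4.95 L/s


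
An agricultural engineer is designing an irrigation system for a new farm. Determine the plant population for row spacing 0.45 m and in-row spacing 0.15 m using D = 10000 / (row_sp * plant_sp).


D = 10000 / (row_sp * plant_sp)
  = 10000 / (0.45 * 0.15)
  = 10000 / 0.0675
  = 148148.15 plants/ha


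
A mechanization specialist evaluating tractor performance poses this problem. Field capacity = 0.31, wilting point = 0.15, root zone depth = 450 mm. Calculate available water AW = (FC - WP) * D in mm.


AW = (FC - WP) * D
   = (0.31 - 0.15) * 450
   = 0.16 * 450
   = 72 mm


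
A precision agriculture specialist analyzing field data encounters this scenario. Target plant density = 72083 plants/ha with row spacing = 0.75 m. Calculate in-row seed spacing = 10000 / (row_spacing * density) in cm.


spacing = 10000 / (row_sp * density)
        = 10000 / (0.75 * 72083)
        = 10000 / 54062.25
        = 0.18497 m = 18.50 cm


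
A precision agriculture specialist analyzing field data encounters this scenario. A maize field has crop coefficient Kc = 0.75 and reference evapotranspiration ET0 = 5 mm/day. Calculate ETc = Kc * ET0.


ETc = Kc * ET0
    = 0.75 * 5
    = 3.75 mm/day


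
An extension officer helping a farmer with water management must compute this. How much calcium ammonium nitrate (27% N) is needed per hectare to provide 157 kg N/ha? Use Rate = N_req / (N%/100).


Rate = N_required / (N_content / 100)
     = 157 / (27 / 100)
     = 157 / 0.27
     = 581.48 kg/ha


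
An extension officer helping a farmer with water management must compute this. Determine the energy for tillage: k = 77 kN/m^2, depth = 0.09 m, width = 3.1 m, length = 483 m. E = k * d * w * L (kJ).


E = k * d * w * L
  = 77 * 0.09 * 3.1 * 483
  = 10376.29 kJ


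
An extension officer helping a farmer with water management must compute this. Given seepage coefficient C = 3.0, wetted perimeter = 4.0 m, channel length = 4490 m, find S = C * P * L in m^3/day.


S = C * P * L
  = 3.0 * 4.0 * 4490
  = 53880 m^3/day


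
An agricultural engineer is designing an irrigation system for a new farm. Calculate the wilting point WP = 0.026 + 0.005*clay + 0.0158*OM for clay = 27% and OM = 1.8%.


WP = 0.026 + 0.005*27 + 0.0158*1.8
   = 0.026 + 0.1350 + 0.0284
   = 0.1894


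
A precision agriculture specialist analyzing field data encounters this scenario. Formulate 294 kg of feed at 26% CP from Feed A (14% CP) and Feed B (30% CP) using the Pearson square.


parts_A = CP_b - target = 30 - 26 = 4
parts_B = target - CP_a = 26 - 14 = 12
total_parts = 4 + 12 = 16
Feed A = 294 * 4 / 16 = 73.50 kg
Feed B = 294 * 12 / 16 = 220.50 kg

73.50 kg


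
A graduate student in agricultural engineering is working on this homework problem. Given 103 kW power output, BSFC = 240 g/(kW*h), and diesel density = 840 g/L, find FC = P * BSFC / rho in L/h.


FC = P * BSFC / rho_fuel
   = 103 * 240 / 840
   = 24720 / 840
   = 29.43 L/h


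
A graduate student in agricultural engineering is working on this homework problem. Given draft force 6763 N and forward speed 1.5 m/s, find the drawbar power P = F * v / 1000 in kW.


P = F * v / 1000
  = 6763 * 1.5 / 1000
  = 10144.50 / 1000
  = 10.14 kW


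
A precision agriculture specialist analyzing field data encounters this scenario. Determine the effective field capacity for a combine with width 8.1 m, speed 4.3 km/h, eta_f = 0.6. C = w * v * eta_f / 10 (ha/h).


C = w * v * eta_f / 10
  = 8.1 * 4.3 * 0.6 / 10
  = 20.90 / 10
  = 2.09 ha/h


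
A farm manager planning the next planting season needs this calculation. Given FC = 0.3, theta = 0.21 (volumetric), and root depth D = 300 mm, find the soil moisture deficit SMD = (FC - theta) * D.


SMD = (FC - theta) * D
    = (0.3 - 0.21) * 300
    = 0.090 * 300
    = 27 mm


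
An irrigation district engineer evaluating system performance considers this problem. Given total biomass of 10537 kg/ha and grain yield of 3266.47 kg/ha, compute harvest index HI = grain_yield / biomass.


HI = grain_yield / biomass
   = 3266.47 / 10537
   = 0.31


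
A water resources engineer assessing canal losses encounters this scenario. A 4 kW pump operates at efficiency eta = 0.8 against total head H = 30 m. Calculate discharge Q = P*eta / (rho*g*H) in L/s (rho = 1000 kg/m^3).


Q = (P * 1000 * eta) / (rho * g * H)
  = (4 * 1000 * 0.8) / (1000 * 9.81 * 30)
  = 3200 / 294300
  = 0.01087 m^3/s = 10.87 L/s


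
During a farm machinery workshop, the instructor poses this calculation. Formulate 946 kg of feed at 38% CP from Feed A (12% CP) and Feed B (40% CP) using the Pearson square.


parts_A = CP_b - target = 40 - 38 = 2
parts_B = target - CP_a = 38 - 12 = 26
total_parts = 2 + 26 = 28
Feed A = 946 * 2 / 28 = 67.57 kg
Feed B = 946 * 26 / 28 = 878.43 kg

67.57 kg


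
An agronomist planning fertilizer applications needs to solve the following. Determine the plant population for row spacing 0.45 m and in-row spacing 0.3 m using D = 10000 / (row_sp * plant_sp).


D = 10000 / (row_sp * plant_sp)
  = 10000 / (0.45 * 0.3)
  = 10000 / 0.1350
  = 74074.07 plants/ha


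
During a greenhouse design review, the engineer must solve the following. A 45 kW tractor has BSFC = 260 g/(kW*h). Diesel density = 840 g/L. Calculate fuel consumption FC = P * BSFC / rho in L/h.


FC = P * BSFC / rho_fuel
   = 45 * 260 / 840
   = 11700 / 840
   = 13.93 L/h


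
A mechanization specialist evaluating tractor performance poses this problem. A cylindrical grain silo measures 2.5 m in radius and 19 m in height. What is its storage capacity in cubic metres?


V = pi * r^2 * h
  = pi * 2.5^2 * 19
  = pi * 6.25 * 19
  = 373.06 m^3


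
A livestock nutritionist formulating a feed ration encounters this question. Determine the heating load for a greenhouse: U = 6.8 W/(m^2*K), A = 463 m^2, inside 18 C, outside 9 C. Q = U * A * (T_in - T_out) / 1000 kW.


dT = 18 - (9) = 9 K
Q = U * A * dT
  = 6.8 * 463 * 9
  = 28335.60 W = 28.34 kW


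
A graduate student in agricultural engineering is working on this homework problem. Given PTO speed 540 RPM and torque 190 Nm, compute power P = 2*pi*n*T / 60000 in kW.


P = 2*pi*n*T / 60000
  = 2*pi * 540 * 190 / 60000
  = 644654.81 / 60000
  = 10.74 kW


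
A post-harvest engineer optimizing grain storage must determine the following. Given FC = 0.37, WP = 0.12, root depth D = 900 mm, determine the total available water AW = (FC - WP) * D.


AW = (FC - WP) * D
   = (0.37 - 0.12) * 900
   = 0.25 * 900
   = 225 mm


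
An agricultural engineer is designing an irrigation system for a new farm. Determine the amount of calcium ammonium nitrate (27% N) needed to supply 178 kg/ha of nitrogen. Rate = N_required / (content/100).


Rate = N_required / (N_content / 100)
     = 178 / (27 / 100)
     = 178 / 0.27
     = 659.26 kg/ha


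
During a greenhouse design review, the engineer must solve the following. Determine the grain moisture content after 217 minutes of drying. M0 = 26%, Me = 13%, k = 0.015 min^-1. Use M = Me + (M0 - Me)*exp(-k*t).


M = Me + (M0 - Me) * e^(-k*t)
  = 13 + (26 - 13) * e^(-0.015*217)
  = 13 + 13 * e^(-3.255)
  = 13 + 13 * 0.03858
  = 13 + 0.5016
  = 13.50%


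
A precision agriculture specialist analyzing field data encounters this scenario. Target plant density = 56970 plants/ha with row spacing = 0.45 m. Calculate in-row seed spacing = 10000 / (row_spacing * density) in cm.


spacing = 10000 / (row_sp * density)
        = 10000 / (0.45 * 56970)
        = 10000 / 25636.50
        = 0.39007 m = 39.01 cm


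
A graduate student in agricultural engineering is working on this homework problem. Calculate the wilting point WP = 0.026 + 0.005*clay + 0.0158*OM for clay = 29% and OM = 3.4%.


WP = 0.026 + 0.005*29 + 0.0158*3.4
   = 0.026 + 0.1450 + 0.0537
   = 0.2247


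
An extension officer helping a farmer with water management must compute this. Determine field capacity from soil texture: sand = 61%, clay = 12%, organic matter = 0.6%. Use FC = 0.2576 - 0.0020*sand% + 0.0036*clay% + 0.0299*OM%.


FC = 0.2576 - 0.0020*61 + 0.0036*12 + 0.0299*0.6
   = 0.2576 - 0.1220 + 0.0432 + 0.0179
   = 0.1967


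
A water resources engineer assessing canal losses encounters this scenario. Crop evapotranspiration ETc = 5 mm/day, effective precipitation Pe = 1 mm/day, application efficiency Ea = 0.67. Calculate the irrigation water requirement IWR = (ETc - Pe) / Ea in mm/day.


IWR = (ETc - Pe) / Ea
    = (5 - 1) / 0.67
    = 4 / 0.67
    = 5.97 mm/day


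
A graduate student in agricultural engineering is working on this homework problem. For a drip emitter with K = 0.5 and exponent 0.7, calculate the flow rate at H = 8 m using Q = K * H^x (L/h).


Q = K * H^x
  = 0.5 * 8^0.7
  = 0.5 * 4.2871
  = 2.14 L/h


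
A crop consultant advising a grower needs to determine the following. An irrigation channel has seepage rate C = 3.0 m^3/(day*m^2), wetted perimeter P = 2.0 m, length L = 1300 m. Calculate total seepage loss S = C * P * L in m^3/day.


S = C * P * L
  = 3.0 * 2.0 * 1300
  = 7800 m^3/day


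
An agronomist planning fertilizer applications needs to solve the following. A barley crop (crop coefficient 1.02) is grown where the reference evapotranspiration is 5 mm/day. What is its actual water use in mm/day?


ETc = Kc * ET0
    = 1.02 * 5
    = 5.10 mm/day


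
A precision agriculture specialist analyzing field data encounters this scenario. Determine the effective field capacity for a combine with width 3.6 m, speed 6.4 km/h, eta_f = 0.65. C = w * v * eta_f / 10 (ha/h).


C = w * v * eta_f / 10
  = 3.6 * 6.4 * 0.65 / 10
  = 14.98 / 10
  = 1.50 ha/h
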